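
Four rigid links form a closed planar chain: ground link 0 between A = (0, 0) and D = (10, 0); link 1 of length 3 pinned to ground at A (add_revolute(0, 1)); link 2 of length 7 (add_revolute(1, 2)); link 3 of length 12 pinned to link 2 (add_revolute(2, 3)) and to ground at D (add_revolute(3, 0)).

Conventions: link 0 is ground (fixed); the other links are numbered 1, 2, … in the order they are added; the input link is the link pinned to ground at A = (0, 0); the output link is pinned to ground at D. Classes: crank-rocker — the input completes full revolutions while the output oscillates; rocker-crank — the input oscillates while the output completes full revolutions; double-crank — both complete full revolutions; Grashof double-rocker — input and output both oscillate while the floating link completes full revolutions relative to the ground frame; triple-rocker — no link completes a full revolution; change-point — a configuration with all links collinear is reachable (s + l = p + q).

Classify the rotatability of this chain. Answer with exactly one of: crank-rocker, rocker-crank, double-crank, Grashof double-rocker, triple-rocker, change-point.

lengths: ground=10, input=3, coupler=7, output=12
sorted: s=3 (shortest), l=12 (longest), p+q=17
s + l = 15 vs p + q = 17
s + l < p + q (Grashof) with shortest = input link → crank-rocker

crank-rocker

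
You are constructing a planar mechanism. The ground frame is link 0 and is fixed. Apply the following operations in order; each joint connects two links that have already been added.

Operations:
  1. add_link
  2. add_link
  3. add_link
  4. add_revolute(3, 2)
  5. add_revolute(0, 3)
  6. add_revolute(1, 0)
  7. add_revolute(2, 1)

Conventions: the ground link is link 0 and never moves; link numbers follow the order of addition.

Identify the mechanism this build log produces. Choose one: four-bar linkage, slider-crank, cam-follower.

links: 4 (incl. ground); joints: 4 revolute, 0 prismatic, 0 higher (cam) pair, forming one closed loop
4 links in a single 4R loop → four-bar linkage

four-bar linkage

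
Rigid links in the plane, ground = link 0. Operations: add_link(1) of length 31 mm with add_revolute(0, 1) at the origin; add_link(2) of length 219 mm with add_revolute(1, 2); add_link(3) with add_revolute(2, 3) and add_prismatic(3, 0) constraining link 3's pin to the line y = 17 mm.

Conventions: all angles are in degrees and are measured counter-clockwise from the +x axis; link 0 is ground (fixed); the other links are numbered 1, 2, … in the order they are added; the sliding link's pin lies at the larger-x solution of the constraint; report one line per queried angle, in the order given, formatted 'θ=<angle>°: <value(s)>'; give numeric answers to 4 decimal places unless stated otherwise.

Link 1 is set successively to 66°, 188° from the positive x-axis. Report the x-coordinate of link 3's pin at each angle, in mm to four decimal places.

geometry: r = 31 mm, L = 219 mm, e = 17 mm
θ=66°: crank pin P = (r cos θ, r sin θ) = (12.608836, 28.319909)
θ=66°: h = r sin θ − e = 28.319909 − 17 = 11.319909
θ=66°: x = r cos θ + √(L² − h²) = 12.608836 + 218.707246 = 231.316082
θ=188°: crank pin P = (r cos θ, r sin θ) = (-30.698310, -4.314366)
θ=188°: h = r sin θ − e = -4.314366 − 17 = -21.314366
θ=188°: x = r cos θ + √(L² − h²) = -30.698310 + 217.960312 = 187.262002

θ=66°: 231.3161
θ=188°: 187.2620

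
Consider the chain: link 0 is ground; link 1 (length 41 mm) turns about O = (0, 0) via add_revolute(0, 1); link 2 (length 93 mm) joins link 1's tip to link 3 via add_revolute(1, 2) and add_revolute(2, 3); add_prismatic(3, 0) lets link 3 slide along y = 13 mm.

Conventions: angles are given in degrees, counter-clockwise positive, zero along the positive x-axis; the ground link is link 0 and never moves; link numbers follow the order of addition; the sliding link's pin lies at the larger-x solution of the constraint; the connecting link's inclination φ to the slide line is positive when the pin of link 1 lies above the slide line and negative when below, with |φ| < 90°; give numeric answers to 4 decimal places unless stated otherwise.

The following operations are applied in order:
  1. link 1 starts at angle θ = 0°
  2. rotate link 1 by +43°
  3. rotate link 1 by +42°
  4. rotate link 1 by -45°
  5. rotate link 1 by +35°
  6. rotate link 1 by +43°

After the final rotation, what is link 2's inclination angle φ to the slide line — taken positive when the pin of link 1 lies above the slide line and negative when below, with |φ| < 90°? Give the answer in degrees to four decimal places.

geometry: r = 41 mm, L = 93 mm, e = 13 mm; θ starts at 0°
rotate link 1 by +43°: θ ← 0° +43° = 43°
rotate link 1 by +42°: θ ← 43° +42° = 85°
rotate link 1 by -45°: θ ← 85° -45° = 40°
rotate link 1 by +35°: θ ← 40° +35° = 75°
rotate link 1 by +43°: θ ← 75° +43° = 118°
h = r sin θ − e = 36.200851 − 13 = 23.200851
sin φ = h / L = 23.200851 / 93 = 0.24947152
φ = arcsin(0.24947152) = 14.446242°

14.4462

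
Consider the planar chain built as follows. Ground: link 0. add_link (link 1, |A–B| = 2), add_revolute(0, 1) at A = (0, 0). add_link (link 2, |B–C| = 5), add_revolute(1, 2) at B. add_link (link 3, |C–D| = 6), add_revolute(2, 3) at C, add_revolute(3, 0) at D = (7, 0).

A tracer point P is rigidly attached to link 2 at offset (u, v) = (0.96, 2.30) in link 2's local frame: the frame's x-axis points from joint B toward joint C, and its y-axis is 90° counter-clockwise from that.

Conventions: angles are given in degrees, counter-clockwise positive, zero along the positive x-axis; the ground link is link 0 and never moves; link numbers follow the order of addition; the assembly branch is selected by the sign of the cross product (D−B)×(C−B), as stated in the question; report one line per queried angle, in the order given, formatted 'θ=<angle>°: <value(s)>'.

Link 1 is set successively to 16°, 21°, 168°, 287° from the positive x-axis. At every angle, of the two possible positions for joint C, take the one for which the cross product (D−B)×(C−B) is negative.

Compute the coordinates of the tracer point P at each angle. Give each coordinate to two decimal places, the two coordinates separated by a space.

A=(0,0), D=(7.00,0)
θ=16°: B = A + 2.00·(cos16°, sin16°) = (1.9225, 0.5513)
θ=16°: |BD| = 5.1073
θ=16°: circle(B,5.00) ∩ circle(D,6.00): a=1.4768, h=4.7769
θ=16°:   candidates: C₊=(3.9063,5.1409) cross=24.397; C₋=(2.8751,-4.3572) cross=-24.397
θ=16°:   branch - wants cross < 0 → take C=(2.8751,-4.3572) (cross=-24.397)
θ=16°: ex = (C−B)/|BC| = (0.1905,-0.9817); ey = (0.9817,0.1905)
θ=16°: P = B + 0.96·ex + 2.30·ey = (4.3633,0.0470)
θ=21°: B = A + 2.00·(cos21°, sin21°) = (1.8672, 0.7167)
θ=21°: |BD| = 5.1826
θ=21°: circle(B,5.00) ∩ circle(D,6.00): a=1.5301, h=4.7601
θ=21°:   candidates: C₊=(4.0408,5.2195) cross=24.670; C₋=(2.7242,-4.2093) cross=-24.670
θ=21°:   branch - wants cross < 0 → take C=(2.7242,-4.2093) (cross=-24.670)
θ=21°: ex = (C−B)/|BC| = (0.1714,-0.9852); ey = (0.9852,0.1714)
θ=21°: P = B + 0.96·ex + 2.30·ey = (4.2977,0.1652)
θ=168°: B = A + 2.00·(cos168°, sin168°) = (-1.9563, 0.4158)
θ=168°: |BD| = 8.9659
θ=168°: circle(B,5.00) ∩ circle(D,6.00): a=3.8695, h=3.1665
θ=168°:   candidates: C₊=(2.0559,3.3994) cross=28.391; C₋=(1.7622,-2.9267) cross=-28.391
θ=168°:   branch - wants cross < 0 → take C=(1.7622,-2.9267) (cross=-28.391)
θ=168°: ex = (C−B)/|BC| = (0.7437,-0.6685); ey = (0.6685,0.7437)
θ=168°: P = B + 0.96·ex + 2.30·ey = (0.2952,1.4846)
θ=287°: B = A + 2.00·(cos287°, sin287°) = (0.5847, -1.9126)
θ=287°: |BD| = 6.6943
θ=287°: circle(B,5.00) ∩ circle(D,6.00): a=2.5256, h=4.3153
θ=287°:   candidates: C₊=(1.7721,2.9444) cross=28.888; C₋=(4.2379,-5.3264) cross=-28.888
θ=287°:   branch - wants cross < 0 → take C=(4.2379,-5.3264) (cross=-28.888)
θ=287°: ex = (C−B)/|BC| = (0.7306,-0.6828); ey = (0.6828,0.7306)
θ=287°: P = B + 0.96·ex + 2.30·ey = (2.8565,-0.8876)

θ=16°: 4.36 0.05
θ=21°: 4.30 0.17
θ=168°: 0.30 1.48
θ=287°: 2.86 -0.89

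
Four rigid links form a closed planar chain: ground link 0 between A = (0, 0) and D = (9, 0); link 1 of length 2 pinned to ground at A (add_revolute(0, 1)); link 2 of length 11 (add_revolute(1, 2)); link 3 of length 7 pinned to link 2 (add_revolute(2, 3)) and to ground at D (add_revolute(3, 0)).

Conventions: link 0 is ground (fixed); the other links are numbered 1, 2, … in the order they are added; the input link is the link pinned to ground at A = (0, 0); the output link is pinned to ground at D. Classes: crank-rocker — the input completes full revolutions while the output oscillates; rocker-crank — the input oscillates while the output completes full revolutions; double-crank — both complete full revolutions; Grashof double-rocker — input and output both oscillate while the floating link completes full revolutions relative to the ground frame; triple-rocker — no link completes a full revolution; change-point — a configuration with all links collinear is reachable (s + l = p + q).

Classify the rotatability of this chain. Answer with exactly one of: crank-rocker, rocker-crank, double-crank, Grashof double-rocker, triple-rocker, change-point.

lengths: ground=9, input=2, coupler=11, output=7
sorted: s=2 (shortest), l=11 (longest), p+q=16
s + l = 13 vs p + q = 16
s + l < p + q (Grashof) with shortest = input link → crank-rocker

crank-rocker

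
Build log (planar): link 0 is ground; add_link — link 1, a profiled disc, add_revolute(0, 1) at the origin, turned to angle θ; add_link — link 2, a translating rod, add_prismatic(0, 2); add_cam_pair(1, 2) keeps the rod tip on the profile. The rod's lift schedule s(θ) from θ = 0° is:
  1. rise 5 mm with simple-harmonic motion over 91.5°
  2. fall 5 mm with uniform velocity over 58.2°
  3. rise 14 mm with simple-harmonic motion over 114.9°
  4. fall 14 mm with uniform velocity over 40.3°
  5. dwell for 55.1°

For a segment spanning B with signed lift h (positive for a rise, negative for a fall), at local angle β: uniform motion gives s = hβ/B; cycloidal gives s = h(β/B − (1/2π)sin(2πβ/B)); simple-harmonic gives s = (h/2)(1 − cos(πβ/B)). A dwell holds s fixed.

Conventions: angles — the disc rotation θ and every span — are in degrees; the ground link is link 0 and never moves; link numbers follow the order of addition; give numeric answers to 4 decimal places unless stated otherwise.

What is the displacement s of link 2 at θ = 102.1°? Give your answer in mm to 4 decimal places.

seg 1 [0°–91.5°] simple-harmonic, h=5: full span → s += 5 → s = 5.0000
seg 2 [91.5°–149.7°] uniform, h=-5: θ=102.1° here. β=10.6, B=58.2. -5·10.6/58.2 = -0.9107 → s = 4.0893

4.0893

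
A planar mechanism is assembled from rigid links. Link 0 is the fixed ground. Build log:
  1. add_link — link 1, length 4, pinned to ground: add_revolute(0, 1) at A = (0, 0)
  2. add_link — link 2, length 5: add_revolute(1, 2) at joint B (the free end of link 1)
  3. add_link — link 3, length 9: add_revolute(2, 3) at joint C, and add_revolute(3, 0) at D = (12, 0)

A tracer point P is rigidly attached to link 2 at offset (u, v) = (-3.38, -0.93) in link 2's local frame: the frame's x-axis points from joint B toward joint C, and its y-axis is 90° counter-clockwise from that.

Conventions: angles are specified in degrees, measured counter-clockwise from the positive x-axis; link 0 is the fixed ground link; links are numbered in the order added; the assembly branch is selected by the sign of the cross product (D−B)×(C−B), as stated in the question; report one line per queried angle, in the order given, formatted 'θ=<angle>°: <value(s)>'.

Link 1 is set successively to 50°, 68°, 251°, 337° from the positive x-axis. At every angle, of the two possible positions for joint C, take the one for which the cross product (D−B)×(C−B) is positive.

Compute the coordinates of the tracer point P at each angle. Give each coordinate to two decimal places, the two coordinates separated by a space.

A=(0,0), D=(12.00,0)
θ=50°: B = A + 4.00·(cos50°, sin50°) = (2.5712, 3.0642)
θ=50°: |BD| = 9.9143
θ=50°: circle(B,5.00) ∩ circle(D,9.00): a=2.1329, h=4.5222
θ=50°:   candidates: C₊=(5.9973,6.7058) cross=44.835; C₋=(3.2020,-1.8959) cross=-44.835
θ=50°:   branch + wants cross > 0 → take C=(5.9973,6.7058) (cross=44.835)
θ=50°: ex = (C−B)/|BC| = (0.6852,0.7283); ey = (-0.7283,0.6852)
θ=50°: P = B + -3.38·ex + -0.93·ey = (0.9324,-0.0348)
θ=68°: B = A + 4.00·(cos68°, sin68°) = (1.4984, 3.7087)
θ=68°: |BD| = 11.1372
θ=68°: circle(B,5.00) ∩ circle(D,9.00): a=3.0545, h=3.9585
θ=68°:   candidates: C₊=(5.6968,6.4242) cross=44.087; C₋=(3.0604,-1.0410) cross=-44.087
θ=68°:   branch + wants cross > 0 → take C=(5.6968,6.4242) (cross=44.087)
θ=68°: ex = (C−B)/|BC| = (0.8397,0.5431); ey = (-0.5431,0.8397)
θ=68°: P = B + -3.38·ex + -0.93·ey = (-0.8346,1.0922)
θ=251°: B = A + 4.00·(cos251°, sin251°) = (-1.3023, -3.7821)
θ=251°: |BD| = 13.8295
θ=251°: circle(B,5.00) ∩ circle(D,9.00): a=4.8901, h=1.0426
θ=251°:   candidates: C₊=(3.1162,-1.4418) cross=14.419; C₋=(3.6865,-3.4476) cross=-14.419
θ=251°:   branch + wants cross > 0 → take C=(3.1162,-1.4418) (cross=14.419)
θ=251°: ex = (C−B)/|BC| = (0.8837,0.4680); ey = (-0.4680,0.8837)
θ=251°: P = B + -3.38·ex + -0.93·ey = (-3.8539,-6.1859)
θ=337°: B = A + 4.00·(cos337°, sin337°) = (3.6820, -1.5629)
θ=337°: |BD| = 8.4635
θ=337°: circle(B,5.00) ∩ circle(D,9.00): a=0.9235, h=4.9140
θ=337°:   candidates: C₊=(3.6822,3.4371) cross=41.590; C₋=(5.4970,-6.2219) cross=-41.590
θ=337°:   branch + wants cross > 0 → take C=(3.6822,3.4371) (cross=41.590)
θ=337°: ex = (C−B)/|BC| = (0.0000,1.0000); ey = (-1.0000,0.0000)
θ=337°: P = B + -3.38·ex + -0.93·ey = (4.6119,-4.9430)

θ=50°: 0.93 -0.03
θ=68°: -0.83 1.09
θ=251°: -3.85 -6.19
θ=337°: 4.61 -4.94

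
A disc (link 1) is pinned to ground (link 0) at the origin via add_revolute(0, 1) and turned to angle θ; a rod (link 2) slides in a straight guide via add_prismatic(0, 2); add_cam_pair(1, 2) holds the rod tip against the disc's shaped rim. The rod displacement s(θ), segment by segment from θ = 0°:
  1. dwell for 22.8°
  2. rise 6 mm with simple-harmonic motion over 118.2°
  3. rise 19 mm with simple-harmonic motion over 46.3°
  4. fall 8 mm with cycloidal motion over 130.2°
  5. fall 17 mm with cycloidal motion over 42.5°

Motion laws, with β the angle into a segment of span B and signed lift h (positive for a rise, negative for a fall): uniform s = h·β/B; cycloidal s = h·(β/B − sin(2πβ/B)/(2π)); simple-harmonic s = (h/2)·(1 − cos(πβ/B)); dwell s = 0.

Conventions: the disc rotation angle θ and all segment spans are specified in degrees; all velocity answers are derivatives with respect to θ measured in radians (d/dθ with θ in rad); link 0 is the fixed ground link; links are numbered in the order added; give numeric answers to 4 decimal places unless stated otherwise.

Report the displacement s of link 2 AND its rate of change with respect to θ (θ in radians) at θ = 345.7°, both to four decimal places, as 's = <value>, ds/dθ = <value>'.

segment 1 (0° to 22.8°, dwell): s unchanged at 0.0000
segment 2 (22.8° to 141°, simple-harmonic, h = 6) is passed completely: s = 0.0000 + (6) = 6.0000
segment 3 (141° to 187.3°, simple-harmonic, h = 19) is passed completely: s = 6.0000 + (19) = 25.0000
segment 4 (187.3° to 317.5°, cycloidal, h = -8) is passed completely: s = 25.0000 + (-8) = 17.0000
θ = 345.7° falls in segment 5 (317.5° to 360°, cycloidal, h = -17): β = 345.7 − 317.5 = 28.2°, B = 42.5°; Δs = -17·(0.6635 − sin(2π·0.6635)/(2π)) = -13.5960; s = 17.0000 − 13.5960 = 3.4040
velocity in seg [317.5°–360°] (cycloidal), θ in radians: β = 28.2° = 0.4922 rad, B = 42.5° = 0.7418 rad; ds/dθ = (h/B)(1 − cos(2πβ/B)) = ((-17)/0.7418)(1 − cos(2π·0.6635)) = -34.766456 mm/rad

s = 3.4040, ds/dθ = -34.7665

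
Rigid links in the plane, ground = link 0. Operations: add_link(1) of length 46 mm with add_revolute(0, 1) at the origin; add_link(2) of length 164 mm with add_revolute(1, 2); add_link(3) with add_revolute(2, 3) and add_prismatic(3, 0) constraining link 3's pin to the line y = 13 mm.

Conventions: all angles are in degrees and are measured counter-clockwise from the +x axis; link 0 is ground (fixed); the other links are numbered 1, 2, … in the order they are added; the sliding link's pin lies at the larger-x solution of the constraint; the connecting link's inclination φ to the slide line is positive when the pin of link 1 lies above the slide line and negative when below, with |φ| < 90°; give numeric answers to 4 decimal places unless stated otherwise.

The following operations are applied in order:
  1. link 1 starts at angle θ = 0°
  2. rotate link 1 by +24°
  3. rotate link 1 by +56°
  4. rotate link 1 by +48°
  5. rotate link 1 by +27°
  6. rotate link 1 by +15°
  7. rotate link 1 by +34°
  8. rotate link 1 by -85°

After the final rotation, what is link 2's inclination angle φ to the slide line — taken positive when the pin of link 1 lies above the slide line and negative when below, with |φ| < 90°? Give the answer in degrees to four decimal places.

geometry: r = 46 mm, L = 164 mm, e = 13 mm; θ starts at 0°
rotate link 1 by +24°: θ ← 0° +24° = 24°
rotate link 1 by +56°: θ ← 24° +56° = 80°
rotate link 1 by +48°: θ ← 80° +48° = 128°
rotate link 1 by +27°: θ ← 128° +27° = 155°
rotate link 1 by +15°: θ ← 155° +15° = 170°
rotate link 1 by +34°: θ ← 170° +34° = 204°
rotate link 1 by -85°: θ ← 204° -85° = 119°
h = r sin θ − e = 40.232507 − 13 = 27.232507
sin φ = h / L = 27.232507 / 164 = 0.16605187
φ = arcsin(0.16605187) = 9.558345°

9.5583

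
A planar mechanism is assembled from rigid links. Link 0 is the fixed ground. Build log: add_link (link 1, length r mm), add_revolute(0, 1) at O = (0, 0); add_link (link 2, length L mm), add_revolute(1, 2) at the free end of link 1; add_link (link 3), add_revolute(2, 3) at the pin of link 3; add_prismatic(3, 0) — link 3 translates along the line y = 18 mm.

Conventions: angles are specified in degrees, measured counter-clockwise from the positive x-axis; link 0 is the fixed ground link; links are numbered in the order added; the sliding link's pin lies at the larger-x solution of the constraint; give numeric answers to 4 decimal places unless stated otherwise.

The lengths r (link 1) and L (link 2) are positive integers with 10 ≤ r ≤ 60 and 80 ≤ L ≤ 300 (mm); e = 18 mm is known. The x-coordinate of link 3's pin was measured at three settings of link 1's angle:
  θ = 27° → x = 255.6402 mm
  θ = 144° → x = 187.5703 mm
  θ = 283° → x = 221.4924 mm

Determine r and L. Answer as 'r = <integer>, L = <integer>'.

constraint per measurement: (x − r cos θ)² + (r sin θ − e)² = L²
subtracting the θ₁ and θ₂ equations cancels the r² and L² terms:
r = (x₁² − x₂²) / (2[(x₁cos θ₁ + e sin θ₁) − (x₂cos θ₂ + e sin θ₂)]) = 40.0000 → r = 40
L² = (x₁ − r cos θ₁)² + (r sin θ₁ − e)² = 48399.9987 → L = 220.0000 → L = 220
check at θ₃=283°: x = 221.4924 (printed 221.4924) ✓

r = 40, L = 220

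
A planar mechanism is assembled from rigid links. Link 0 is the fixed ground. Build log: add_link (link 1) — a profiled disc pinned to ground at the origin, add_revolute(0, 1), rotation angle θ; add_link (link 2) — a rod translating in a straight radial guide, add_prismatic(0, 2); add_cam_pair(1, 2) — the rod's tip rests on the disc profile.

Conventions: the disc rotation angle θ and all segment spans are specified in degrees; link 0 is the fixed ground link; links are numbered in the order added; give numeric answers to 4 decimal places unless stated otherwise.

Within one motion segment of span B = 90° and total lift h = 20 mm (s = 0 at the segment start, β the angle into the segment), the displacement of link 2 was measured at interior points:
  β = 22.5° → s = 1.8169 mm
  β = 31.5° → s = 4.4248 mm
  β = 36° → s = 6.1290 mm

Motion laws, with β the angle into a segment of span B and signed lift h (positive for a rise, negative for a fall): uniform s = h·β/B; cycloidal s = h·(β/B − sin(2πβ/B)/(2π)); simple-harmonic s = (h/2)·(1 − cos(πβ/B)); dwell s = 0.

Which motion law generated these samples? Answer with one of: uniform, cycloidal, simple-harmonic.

candidates at β/B = r: uniform s = h·r (linear in β); cycloidal s = h·(r − sin(2πr)/(2π)); simple-harmonic s = (h/2)(1 − cos(πr))
β=22.5°: printed 1.8169 | uniform 5.0000, cycloidal 1.8169, simple-harmonic 2.9289
β=31.5°: printed 4.4248 | uniform 7.0000, cycloidal 4.4248, simple-harmonic 5.4601
β=36°: printed 6.1290 | uniform 8.0000, cycloidal 6.1290, simple-harmonic 6.9098
only one law matches every sample → cycloidal

cycloidal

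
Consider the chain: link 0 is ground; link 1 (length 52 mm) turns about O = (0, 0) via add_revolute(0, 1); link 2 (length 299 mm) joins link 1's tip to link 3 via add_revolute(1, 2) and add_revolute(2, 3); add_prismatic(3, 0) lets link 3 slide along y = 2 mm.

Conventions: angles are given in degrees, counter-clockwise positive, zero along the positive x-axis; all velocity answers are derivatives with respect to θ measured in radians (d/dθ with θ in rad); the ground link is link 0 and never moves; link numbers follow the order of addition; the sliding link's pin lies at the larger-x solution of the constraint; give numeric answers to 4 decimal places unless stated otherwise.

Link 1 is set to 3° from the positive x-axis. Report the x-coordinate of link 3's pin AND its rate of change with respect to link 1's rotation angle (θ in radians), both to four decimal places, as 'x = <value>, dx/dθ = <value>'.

geometry: r = 52 mm, L = 299 mm, e = 2 mm
crank pin P = (r cos θ, r sin θ) = (51.928736, 2.721470)
h = r sin θ − e = 2.721470 − 2 = 0.721470
x = r cos θ + √(L² − h²) = 51.928736 + 298.999130 = 350.927865
dx/dθ = −r sin θ − h·r cos θ/√(L² − h²) (θ in radians; h = 0.721470) = -2.846771

x = 350.9279, dx/dθ = -2.8468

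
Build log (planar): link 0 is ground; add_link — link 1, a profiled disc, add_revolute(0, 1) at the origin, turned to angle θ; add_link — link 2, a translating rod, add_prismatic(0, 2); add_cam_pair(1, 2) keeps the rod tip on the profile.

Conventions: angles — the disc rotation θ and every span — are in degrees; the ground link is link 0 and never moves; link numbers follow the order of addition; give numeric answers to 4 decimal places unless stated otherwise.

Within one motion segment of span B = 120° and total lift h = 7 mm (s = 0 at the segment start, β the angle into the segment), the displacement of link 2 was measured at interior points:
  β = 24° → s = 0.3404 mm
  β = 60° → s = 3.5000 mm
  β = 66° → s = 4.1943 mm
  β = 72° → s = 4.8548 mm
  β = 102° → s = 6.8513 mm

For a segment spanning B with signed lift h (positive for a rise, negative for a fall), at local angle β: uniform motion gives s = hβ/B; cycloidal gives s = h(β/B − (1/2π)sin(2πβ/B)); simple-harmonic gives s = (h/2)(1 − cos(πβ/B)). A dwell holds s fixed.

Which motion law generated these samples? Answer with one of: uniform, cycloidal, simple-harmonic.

candidates at β/B = r: uniform s = h·r (linear in β); cycloidal s = h·(r − sin(2πr)/(2π)); simple-harmonic s = (h/2)(1 − cos(πr))
β=24°: printed 0.3404 | uniform 1.4000, cycloidal 0.3404, simple-harmonic 0.6684
β=60°: printed 3.5000 | uniform 3.5000, cycloidal 3.5000, simple-harmonic 3.5000
β=66°: printed 4.1943 | uniform 3.8500, cycloidal 4.1943, simple-harmonic 4.0475
β=72°: printed 4.8548 | uniform 4.2000, cycloidal 4.8548, simple-harmonic 4.5816
β=102°: printed 6.8513 | uniform 5.9500, cycloidal 6.8513, simple-harmonic 6.6185
only one law matches every sample → cycloidal

cycloidal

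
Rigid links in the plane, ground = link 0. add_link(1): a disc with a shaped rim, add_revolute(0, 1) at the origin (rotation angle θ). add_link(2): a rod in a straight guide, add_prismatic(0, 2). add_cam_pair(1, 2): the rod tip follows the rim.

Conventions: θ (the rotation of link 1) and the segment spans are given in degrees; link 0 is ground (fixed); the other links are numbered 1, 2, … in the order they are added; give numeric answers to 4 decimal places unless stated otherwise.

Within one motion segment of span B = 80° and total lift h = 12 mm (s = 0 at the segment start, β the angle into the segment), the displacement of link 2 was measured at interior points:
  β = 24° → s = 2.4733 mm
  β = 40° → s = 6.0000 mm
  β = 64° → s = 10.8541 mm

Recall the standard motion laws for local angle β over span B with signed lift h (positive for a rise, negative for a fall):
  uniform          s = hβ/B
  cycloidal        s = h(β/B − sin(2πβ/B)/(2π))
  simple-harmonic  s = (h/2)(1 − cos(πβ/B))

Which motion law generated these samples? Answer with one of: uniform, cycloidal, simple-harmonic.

candidates at β/B = r: uniform s = h·r (linear in β); cycloidal s = h·(r − sin(2πr)/(2π)); simple-harmonic s = (h/2)(1 − cos(πr))
β=24°: printed 2.4733 | uniform 3.6000, cycloidal 1.7836, simple-harmonic 2.4733
β=40°: printed 6.0000 | uniform 6.0000, cycloidal 6.0000, simple-harmonic 6.0000
β=64°: printed 10.8541 | uniform 9.6000, cycloidal 11.4164, simple-harmonic 10.8541
only one law matches every sample → simple-harmonic

simple-harmonic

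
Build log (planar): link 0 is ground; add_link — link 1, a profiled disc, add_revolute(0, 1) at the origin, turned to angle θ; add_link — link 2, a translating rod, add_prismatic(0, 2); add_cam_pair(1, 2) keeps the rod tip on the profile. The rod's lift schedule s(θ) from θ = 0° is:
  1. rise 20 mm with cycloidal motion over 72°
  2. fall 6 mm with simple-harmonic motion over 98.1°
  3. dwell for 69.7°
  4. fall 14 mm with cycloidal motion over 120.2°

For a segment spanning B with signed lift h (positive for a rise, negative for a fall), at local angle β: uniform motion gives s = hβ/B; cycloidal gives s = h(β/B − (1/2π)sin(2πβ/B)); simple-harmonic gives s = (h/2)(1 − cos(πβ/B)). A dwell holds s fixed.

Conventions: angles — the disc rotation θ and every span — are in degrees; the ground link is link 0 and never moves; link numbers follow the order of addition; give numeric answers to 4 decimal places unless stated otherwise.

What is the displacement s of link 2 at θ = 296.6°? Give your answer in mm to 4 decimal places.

seg 1 [0°–72°] cycloidal, h=20: full span → s += 20 → s = 20.0000
seg 2 [72°–170.1°] simple-harmonic, h=-6: full span → s += -6 → s = 14.0000
seg 3 [170.1°–239.8°] dwell: s stays 14.0000
seg 4 [239.8°–360°] cycloidal, h=-14: θ=296.6° here. β=56.8, B=120.2. -14·(0.4725 − sin(2π·0.4725)/(2π)) = -6.2332 → s = 7.7668

7.7668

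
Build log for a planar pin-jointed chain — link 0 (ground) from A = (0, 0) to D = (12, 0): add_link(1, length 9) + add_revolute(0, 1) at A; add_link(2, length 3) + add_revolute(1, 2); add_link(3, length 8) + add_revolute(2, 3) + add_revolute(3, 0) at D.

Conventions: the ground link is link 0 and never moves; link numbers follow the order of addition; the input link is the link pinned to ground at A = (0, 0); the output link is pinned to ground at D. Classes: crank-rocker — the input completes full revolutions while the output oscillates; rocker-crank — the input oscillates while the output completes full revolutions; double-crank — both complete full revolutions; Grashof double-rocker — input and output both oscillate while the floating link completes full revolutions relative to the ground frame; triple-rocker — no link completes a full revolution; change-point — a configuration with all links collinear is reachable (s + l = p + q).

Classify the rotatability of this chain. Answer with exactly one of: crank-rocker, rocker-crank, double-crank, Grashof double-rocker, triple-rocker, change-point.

lengths: ground=12, input=9, coupler=3, output=8
sorted: s=3 (shortest), l=12 (longest), p+q=17
s + l = 15 vs p + q = 17
s + l < p + q (Grashof) with shortest = coupler link → Grashof double-rocker

Grashof double-rocker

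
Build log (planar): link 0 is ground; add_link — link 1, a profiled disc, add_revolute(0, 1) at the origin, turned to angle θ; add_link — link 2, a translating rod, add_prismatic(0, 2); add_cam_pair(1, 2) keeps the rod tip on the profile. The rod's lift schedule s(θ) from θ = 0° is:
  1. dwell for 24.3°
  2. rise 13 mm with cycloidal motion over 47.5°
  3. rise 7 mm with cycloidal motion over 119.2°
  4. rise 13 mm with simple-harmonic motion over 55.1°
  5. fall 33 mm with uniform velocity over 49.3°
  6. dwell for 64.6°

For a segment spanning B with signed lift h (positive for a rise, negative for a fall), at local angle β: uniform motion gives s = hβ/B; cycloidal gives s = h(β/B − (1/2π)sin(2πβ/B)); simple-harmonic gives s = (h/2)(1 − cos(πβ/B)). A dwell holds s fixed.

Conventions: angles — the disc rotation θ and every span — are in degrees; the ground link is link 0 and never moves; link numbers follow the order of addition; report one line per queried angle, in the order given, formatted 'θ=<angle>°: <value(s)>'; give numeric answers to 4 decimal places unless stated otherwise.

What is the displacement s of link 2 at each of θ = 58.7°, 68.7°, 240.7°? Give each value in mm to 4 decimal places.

seg 1 [0°–24.3°] dwell: s stays 0.0000
seg 2 [24.3°–71.8°] cycloidal, h=13: θ=58.7° here. β=34.4, B=47.5. 13·(0.7242 − sin(2π·0.7242)/(2π)) = 11.4566 → s = 11.4566
seg 2 [24.3°–71.8°] cycloidal, h=13: θ=68.7° here. β=44.4, B=47.5. 13·(0.9347 − sin(2π·0.9347)/(2π)) = 12.9764 → s = 12.9764
seg 2 [24.3°–71.8°] cycloidal, h=13: full span → s += 13 → s = 13.0000
seg 3 [71.8°–191°] cycloidal, h=7: full span → s += 7 → s = 20.0000
seg 4 [191°–246.1°] simple-harmonic, h=13: θ=240.7° here. β=49.7, B=55.1. 13/2·(1 − cos(π·0.9020)) = 12.6943 → s = 32.6943

θ=58.7°: 11.4566
θ=68.7°: 12.9764
θ=240.7°: 32.6943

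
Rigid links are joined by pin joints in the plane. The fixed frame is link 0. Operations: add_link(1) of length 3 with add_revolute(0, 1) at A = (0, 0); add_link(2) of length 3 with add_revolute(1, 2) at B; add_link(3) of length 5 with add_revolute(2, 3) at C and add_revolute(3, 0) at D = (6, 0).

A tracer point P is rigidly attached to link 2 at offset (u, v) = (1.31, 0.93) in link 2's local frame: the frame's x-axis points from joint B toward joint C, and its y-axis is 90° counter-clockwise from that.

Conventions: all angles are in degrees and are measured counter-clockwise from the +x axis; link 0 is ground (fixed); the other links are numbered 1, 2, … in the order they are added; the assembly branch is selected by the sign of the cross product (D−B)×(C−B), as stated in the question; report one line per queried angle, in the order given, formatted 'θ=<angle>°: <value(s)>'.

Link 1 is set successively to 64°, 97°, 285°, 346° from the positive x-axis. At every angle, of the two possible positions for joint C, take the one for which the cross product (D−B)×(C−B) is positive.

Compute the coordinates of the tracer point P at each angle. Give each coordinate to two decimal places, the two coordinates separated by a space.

A=(0,0), D=(6.00,0)
θ=64°: B = A + 3.00·(cos64°, sin64°) = (1.3151, 2.6964)
θ=64°: |BD| = 5.4054
θ=64°: circle(B,3.00) ∩ circle(D,5.00): a=1.2227, h=2.7395
θ=64°:   candidates: C₊=(3.7414,4.4608) cross=14.808; C₋=(1.0083,-0.2879) cross=-14.808
θ=64°:   branch + wants cross > 0 → take C=(3.7414,4.4608) (cross=14.808)
θ=64°: ex = (C−B)/|BC| = (0.8088,0.5881); ey = (-0.5881,0.8088)
θ=64°: P = B + 1.31·ex + 0.93·ey = (1.8276,4.2190)
θ=97°: B = A + 3.00·(cos97°, sin97°) = (-0.3656, 2.9776)
θ=97°: |BD| = 7.0276
θ=97°: circle(B,3.00) ∩ circle(D,5.00): a=2.3754, h=1.8323
θ=97°:   candidates: C₊=(2.5624,3.6308) cross=12.877; C₋=(1.0097,0.3115) cross=-12.877
θ=97°:   branch + wants cross > 0 → take C=(2.5624,3.6308) (cross=12.877)
θ=97°: ex = (C−B)/|BC| = (0.9760,0.2177); ey = (-0.2177,0.9760)
θ=97°: P = B + 1.31·ex + 0.93·ey = (0.7105,4.1706)
θ=285°: B = A + 3.00·(cos285°, sin285°) = (0.7765, -2.8978)
θ=285°: |BD| = 5.9735
θ=285°: circle(B,3.00) ∩ circle(D,5.00): a=1.6475, h=2.5071
θ=285°:   candidates: C₊=(1.0009,0.0938) cross=14.976; C₋=(3.4333,-4.2910) cross=-14.976
θ=285°:   branch + wants cross > 0 → take C=(1.0009,0.0938) (cross=14.976)
θ=285°: ex = (C−B)/|BC| = (0.0748,0.9972); ey = (-0.9972,0.0748)
θ=285°: P = B + 1.31·ex + 0.93·ey = (-0.0529,-1.5219)
θ=346°: B = A + 3.00·(cos346°, sin346°) = (2.9109, -0.7258)
θ=346°: |BD| = 3.1732
θ=346°: circle(B,3.00) ∩ circle(D,5.00): a=-0.9345, h=2.8507
θ=346°:   candidates: C₊=(1.3492,1.8357) cross=9.046; C₋=(2.6532,-3.7147) cross=-9.046
θ=346°:   branch + wants cross > 0 → take C=(1.3492,1.8357) (cross=9.046)
θ=346°: ex = (C−B)/|BC| = (-0.5206,0.8538); ey = (-0.8538,-0.5206)
θ=346°: P = B + 1.31·ex + 0.93·ey = (1.4349,-0.0914)

θ=64°: 1.83 4.22
θ=97°: 0.71 4.17
θ=285°: -0.05 -1.52
θ=346°: 1.43 -0.09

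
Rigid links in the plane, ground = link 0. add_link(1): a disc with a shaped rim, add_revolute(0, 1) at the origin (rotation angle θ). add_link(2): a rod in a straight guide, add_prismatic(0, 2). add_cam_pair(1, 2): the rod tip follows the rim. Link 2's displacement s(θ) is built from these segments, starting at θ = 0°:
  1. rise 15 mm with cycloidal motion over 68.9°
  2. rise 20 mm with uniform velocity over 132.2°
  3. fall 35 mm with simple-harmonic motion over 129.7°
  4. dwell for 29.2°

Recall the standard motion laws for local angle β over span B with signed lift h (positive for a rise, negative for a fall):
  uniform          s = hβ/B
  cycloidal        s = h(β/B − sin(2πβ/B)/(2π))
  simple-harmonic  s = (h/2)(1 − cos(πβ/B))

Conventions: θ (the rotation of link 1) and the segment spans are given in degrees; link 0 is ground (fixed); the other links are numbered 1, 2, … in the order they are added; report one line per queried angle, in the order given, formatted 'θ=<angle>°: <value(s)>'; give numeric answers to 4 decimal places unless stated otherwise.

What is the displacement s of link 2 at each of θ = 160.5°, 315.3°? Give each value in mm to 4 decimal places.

segment 1 (0° to 68.9°, cycloidal, h = 15) is passed completely: s = 0.0000 + (15) = 15.0000
θ = 160.5° falls in segment 2 (68.9° to 201.1°, uniform, h = 20): β = 160.5 − 68.9 = 91.6°, B = 132.2°; Δs = 20·91.6/132.2 = 13.8578; s = 15.0000 + 13.8578 = 28.8578
segment 2 (68.9° to 201.1°, uniform, h = 20) is passed completely: s = 15.0000 + (20) = 35.0000
θ = 315.3° falls in segment 3 (201.1° to 330.8°, simple-harmonic, h = -35): β = 315.3 − 201.1 = 114.2°, B = 129.7°; Δs = -35/2·(1 − cos(π·0.8805)) = -33.7811; s = 35.0000 − 33.7811 = 1.2189

θ=160.5°: 28.8578
θ=315.3°: 1.2189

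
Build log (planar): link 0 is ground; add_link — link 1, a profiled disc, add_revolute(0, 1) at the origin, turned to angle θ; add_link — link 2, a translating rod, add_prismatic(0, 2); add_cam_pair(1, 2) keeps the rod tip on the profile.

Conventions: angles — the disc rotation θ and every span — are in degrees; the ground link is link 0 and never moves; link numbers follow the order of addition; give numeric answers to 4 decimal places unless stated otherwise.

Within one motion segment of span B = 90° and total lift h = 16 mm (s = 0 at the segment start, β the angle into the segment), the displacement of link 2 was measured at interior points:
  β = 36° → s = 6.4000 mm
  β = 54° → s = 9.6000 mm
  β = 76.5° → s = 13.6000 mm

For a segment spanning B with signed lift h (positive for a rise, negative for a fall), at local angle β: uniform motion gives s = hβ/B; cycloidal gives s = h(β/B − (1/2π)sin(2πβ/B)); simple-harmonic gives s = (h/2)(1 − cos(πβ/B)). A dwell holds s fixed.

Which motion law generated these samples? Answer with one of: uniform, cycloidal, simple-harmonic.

candidates at β/B = r: uniform s = h·r (linear in β); cycloidal s = h·(r − sin(2πr)/(2π)); simple-harmonic s = (h/2)(1 − cos(πr))
β=36°: printed 6.4000 | uniform 6.4000, cycloidal 4.9032, simple-harmonic 5.5279
β=54°: printed 9.6000 | uniform 9.6000, cycloidal 11.0968, simple-harmonic 10.4721
β=76.5°: printed 13.6000 | uniform 13.6000, cycloidal 15.6601, simple-harmonic 15.1281
only one law matches every sample → uniform

uniform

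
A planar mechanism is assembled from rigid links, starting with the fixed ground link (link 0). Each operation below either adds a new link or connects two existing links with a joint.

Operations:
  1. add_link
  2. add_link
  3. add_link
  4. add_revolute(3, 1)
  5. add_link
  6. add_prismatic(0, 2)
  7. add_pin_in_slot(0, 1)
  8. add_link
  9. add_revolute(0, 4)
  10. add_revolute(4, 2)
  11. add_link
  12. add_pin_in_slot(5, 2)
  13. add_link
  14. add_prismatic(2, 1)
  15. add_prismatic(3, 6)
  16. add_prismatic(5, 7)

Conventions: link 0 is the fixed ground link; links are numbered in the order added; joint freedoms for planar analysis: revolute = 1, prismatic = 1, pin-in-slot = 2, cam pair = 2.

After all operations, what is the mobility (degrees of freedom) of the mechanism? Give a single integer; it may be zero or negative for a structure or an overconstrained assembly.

(L,J1,J2)=(1,0,0); link0 fixed
link1: (2,0,0)
link2: (3,0,0)
link3: (4,0,0)
R 3-1 [J1]: (4,1,0)
link4: (5,1,0)
P 0-2 [J1]: (5,2,0)
PS 0-1 [J2]: (5,2,1)
link5: (6,2,1)
R 0-4 [J1]: (6,3,1)
R 4-2 [J1]: (6,4,1)
link6: (7,4,1)
PS 5-2 [J2]: (7,4,2)
link7: (8,4,2)
P 2-1 [J1]: (8,5,2)
P 3-6 [J1]: (8,6,2)
P 5-7 [J1]: (8,7,2)
Grübler: 3·7 − 2·7 − 2 = 5

M = 5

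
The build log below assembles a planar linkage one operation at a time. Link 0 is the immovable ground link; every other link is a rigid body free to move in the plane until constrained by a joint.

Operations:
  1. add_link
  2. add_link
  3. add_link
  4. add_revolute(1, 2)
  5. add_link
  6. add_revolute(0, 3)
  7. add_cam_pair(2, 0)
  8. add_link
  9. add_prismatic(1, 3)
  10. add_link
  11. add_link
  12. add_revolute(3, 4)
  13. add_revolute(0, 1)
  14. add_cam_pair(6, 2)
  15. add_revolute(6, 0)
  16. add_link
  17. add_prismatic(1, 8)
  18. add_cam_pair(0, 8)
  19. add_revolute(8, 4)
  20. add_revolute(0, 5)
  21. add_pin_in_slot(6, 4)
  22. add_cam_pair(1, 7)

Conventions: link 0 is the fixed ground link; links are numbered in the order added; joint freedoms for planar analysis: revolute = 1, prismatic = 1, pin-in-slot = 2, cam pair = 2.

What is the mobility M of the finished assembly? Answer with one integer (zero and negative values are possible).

link 0 = ground. State L|J1|J2 = 1|0|0
+link1  2|0|0
+link2  3|0|0
+link3  4|0|0
R(1,2) f=1→J1  4|1|0
+link4  5|1|0
R(0,3) f=1→J1  5|2|0
C(2,0) f=2→J2  5|2|1
+link5  6|2|1
P(1,3) f=1→J1  6|3|1
+link6  7|3|1
+link7  8|3|1
R(3,4) f=1→J1  8|4|1
R(0,1) f=1→J1  8|5|1
C(6,2) f=2→J2  8|5|2
R(6,0) f=1→J1  8|6|2
+link8  9|6|2
P(1,8) f=1→J1  9|7|2
C(0,8) f=2→J2  9|7|3
R(8,4) f=1→J1  9|8|3
R(0,5) f=1→J1  9|9|3
PS(6,4) f=2→J2  9|9|4
C(1,7) f=2→J2  9|9|5
M = 3(9−1)−2·9−5 = 24−18−5 = 1

M = 1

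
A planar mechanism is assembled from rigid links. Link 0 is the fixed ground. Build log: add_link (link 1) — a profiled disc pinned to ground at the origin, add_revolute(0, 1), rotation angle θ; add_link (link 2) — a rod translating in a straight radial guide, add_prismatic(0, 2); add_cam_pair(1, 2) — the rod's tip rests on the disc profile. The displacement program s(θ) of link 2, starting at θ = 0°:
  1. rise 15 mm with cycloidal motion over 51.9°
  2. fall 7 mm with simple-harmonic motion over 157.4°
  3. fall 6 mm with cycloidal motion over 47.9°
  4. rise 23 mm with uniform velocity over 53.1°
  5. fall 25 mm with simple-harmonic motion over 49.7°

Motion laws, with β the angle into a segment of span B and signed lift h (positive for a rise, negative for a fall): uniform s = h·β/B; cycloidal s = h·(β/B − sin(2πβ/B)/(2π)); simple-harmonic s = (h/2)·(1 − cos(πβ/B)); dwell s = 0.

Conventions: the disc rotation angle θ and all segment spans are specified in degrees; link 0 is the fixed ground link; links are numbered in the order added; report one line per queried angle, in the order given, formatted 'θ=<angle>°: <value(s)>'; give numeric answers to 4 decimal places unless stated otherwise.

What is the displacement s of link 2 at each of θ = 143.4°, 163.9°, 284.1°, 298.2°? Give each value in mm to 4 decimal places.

seg 1 [0°–51.9°] cycloidal, h=15: full span → s += 15 → s = 15.0000
seg 2 [51.9°–209.3°] simple-harmonic, h=-7: θ=143.4° here. β=91.5, B=157.4. -7/2·(1 − cos(π·0.5813)) = -4.3845 → s = 10.6155
seg 2 [51.9°–209.3°] simple-harmonic, h=-7: θ=163.9° here. β=112, B=157.4. -7/2·(1 − cos(π·0.7116)) = -5.6587 → s = 9.3413
seg 2 [51.9°–209.3°] simple-harmonic, h=-7: full span → s += -7 → s = 8.0000
seg 3 [209.3°–257.2°] cycloidal, h=-6: full span → s += -6 → s = 2.0000
seg 4 [257.2°–310.3°] uniform, h=23: θ=284.1° here. β=26.9, B=53.1. 23·26.9/53.1 = 11.6516 → s = 13.6516
seg 4 [257.2°–310.3°] uniform, h=23: θ=298.2° here. β=41, B=53.1. 23·41/53.1 = 17.7589 → s = 19.7589

θ=143.4°: 10.6155
θ=163.9°: 9.3413
θ=284.1°: 13.6516
θ=298.2°: 19.7589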